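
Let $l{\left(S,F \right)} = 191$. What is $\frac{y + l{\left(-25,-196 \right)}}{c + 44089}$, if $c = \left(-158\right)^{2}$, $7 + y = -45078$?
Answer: $- \frac{44894}{69053} \approx -0.65014$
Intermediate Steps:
$y = -45085$ ($y = -7 - 45078 = -45085$)
$c = 24964$
$\frac{y + l{\left(-25,-196 \right)}}{c + 44089} = \frac{-45085 + 191}{24964 + 44089} = - \frac{44894}{69053}$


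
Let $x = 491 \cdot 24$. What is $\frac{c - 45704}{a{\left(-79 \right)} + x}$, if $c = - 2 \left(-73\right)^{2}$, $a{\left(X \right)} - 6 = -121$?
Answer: $- \frac{56362}{11669} \approx -4.8301$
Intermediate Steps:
$a{\left(X \right)} = -115$ ($a{\left(X \right)} = 6 - 121 = -115$)
$c = -10658$ ($c = \left(-2\right) 5329 = -10658$)
$x = 11784$
$\frac{c - 45704}{a{\left(-79 \right)} + x} = \frac{-10658 - 45704}{-115 + 11784} = - \frac{56362}{11669}$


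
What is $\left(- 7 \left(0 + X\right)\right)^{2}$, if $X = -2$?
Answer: $196$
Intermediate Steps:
$\left(- 7 \left(0 + X\right)\right)^{2} = \left(- 7 \left(0 - 2\right)\right)^{2} = \left(\left(-7\right) \left(-2\right)\right)^{2} = 14^{2} = 196$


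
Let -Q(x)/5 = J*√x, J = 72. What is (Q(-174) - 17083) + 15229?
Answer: -1854 - 360*I*√174 ≈ -1854.0 - 4748.7*I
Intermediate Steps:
Q(x) = -360*√x
(Q(-174) - 17083) + 15229 = (-360*I*√174 - 17083) + 15229 = (-17083 - 360*I*√174) + 15229 = -1854 - 360*I*√174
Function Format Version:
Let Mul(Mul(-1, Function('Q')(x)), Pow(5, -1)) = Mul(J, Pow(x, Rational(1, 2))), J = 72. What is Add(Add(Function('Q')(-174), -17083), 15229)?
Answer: Add(-1854, Mul(-360, I, Pow(174, Rational(1, 2)))) ≈ Add(-1854.0, Mul(-4748.7, I))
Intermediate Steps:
Function('Q')(x) = Mul(-360, Pow(x, Rational(1, 2))) (Function('Q')(x) = Mul(-5, Mul(72, Pow(x, Rational(1, 2)))) = Mul(-360, Pow(x, Rational(1, 2))))
Add(Add(Function('Q')(-174), -17083), 15229) = Add(Add(Mul(-360, Pow(-174, Rational(1, 2))), -17083), 15229) = Add(Add(Mul(-360, Mul(I, Pow(174, Rational(1, 2)))), -17083), 15229) = Add(Add(Mul(-360, I, Pow(174, Rational(1, 2))), -17083), 15229) = Add(Add(-17083, Mul(-360, I, Pow(174, Rational(1, 2)))), 15229) = Add(-1854, Mul(-360, I, Pow(174, Rational(1, 2))))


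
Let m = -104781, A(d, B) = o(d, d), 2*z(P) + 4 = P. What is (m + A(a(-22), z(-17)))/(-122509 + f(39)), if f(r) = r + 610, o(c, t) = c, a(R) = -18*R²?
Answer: 37831/40620 ≈ 0.93134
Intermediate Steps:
z(P) = -2 + P/2
A(d, B) = d
f(r) = 610 + r
(m + A(a(-22), z(-17)))/(-122509 + f(39)) = (-104781 - 18*(-22)²)/(-122509 + (610 + 39)) = (-104781 - 18*484)/(-122509 + 649) = (-104781 - 8712)/(-121860) = -113493*(-1/121860) = 37831/40620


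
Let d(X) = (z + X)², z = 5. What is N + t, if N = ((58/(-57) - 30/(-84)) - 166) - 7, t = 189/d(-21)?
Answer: -17662957/102144 ≈ -172.92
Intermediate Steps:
d(X) = (5 + X)²
t = 189/256 (t = 189/((5 - 21)²) = 189/((-16)²) = 189/256 ≈ 0.73828)
N = -138581/798 (N = ((58*(-1/57) - 30*(-1/84)) - 166) - 7 = ((-58/57 + 5/14) - 166) - 7 = (-527/798 - 166) - 7 = -132995/798 - 7 = -138581/798 ≈ -173.66)
N + t = -138581/798 + 189/256 = -17662957/102144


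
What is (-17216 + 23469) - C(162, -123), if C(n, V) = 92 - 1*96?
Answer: 6257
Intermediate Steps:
C(n, V) = -4 (C(n, V) = 92 - 96 = -4)
(-17216 + 23469) - C(162, -123) = (-17216 + 23469) - 1*(-4) = 6253 + 4 = 6257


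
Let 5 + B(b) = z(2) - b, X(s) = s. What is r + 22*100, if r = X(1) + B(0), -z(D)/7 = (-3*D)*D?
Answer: 2280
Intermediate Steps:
z(D) = 21*D² (z(D) = -7*(-3*D)*D = -(-21)*D² = 21*D²)
B(b) = 79 - b (B(b) = -5 + (21*2² - b) = -5 + (21*4 - b) = -5 + (84 - b) = 79 - b)
r = 80 (r = 1 + (79 - 1*0) = 1 + (79 + 0) = 1 + 79 = 80)
r + 22*100 = 80 + 22*100 = 80 + 2200 = 2280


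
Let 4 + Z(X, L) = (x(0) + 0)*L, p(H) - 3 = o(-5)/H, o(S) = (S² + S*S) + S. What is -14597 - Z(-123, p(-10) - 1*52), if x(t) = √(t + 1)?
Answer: -29079/2 ≈ -14540.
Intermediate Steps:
o(S) = S + 2*S² (o(S) = (S² + S²) + S = 2*S² + S = S + 2*S²)
x(t) = √(1 + t)
p(H) = 3 + 45/H (p(H) = 3 + (-5*(1 + 2*(-5)))/H = 3 + (-5*(1 - 10))/H = 3 + (-5*(-9))/H = 3 + 45/H)
Z(X, L) = -4 + L (Z(X, L) = -4 + (√(1 + 0) + 0)*L = -4 + (√1 + 0)*L = -4 + (1 + 0)*L = -4 + 1*L = -4 + L)
-14597 - Z(-123, p(-10) - 1*52) = -14597 - (-4 + ((3 + 45/(-10)) - 1*52)) = -14597 - (-4 + ((3 + 45*(-⅒)) - 52)) = -14597 - (-4 + ((3 - 9/2) - 52)) = -14597 - (-4 + (-3/2 - 52)) = -14597 - (-4 - 107/2) = -14597 - 1*(-115/2) = -14597 + 115/2 = -29079/2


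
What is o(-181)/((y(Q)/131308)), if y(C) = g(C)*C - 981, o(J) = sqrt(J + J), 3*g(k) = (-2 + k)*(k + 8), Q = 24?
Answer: 131308*I*sqrt(362)/4651 ≈ 537.15*I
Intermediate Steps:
g(k) = (-2 + k)*(8 + k)/3 (g(k) = ((-2 + k)*(k + 8))/3 = ((-2 + k)*(8 + k))/3 = (-2 + k)*(8 + k)/3)
o(J) = sqrt(2)*sqrt(J) (o(J) = sqrt(2*J) = sqrt(2)*sqrt(J))
y(C) = -981 + C*(-16/3 + 2*C + C**2/3) (y(C) = (-16/3 + 2*C + C**2/3)*C - 981 = C*(-16/3 + 2*C + C**2/3) - 981 = -981 + C*(-16/3 + 2*C + C**2/3))
o(-181)/((y(Q)/131308)) = (sqrt(2)*sqrt(-181))/(((-981 + (1/3)*24*(-16 + 24**2 + 6*24))/131308)) = (sqrt(2)*(I*sqrt(181)))/(((-981 + (1/3)*24*(-16 + 576 + 144))*(1/131308))) = (I*sqrt(362))/(((-981 + (1/3)*24*704)*(1/131308))) = (I*sqrt(362))/(((-981 + 5632)*(1/131308))) = (I*sqrt(362))/((4651*(1/131308))) = (I*sqrt(362))/(4651/131308) = (I*sqrt(362))*(131308/4651) = 131308*I*sqrt(362)/4651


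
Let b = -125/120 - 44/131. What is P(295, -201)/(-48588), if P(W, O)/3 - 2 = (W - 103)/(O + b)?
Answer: -334451/5152554950 ≈ -6.4910e-5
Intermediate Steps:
b = -4331/3144 (b = -125*1/120 - 44*1/131 = -25/24 - 44/131 = -4331/3144 ≈ -1.3775)
P(W, O) = 6 + 3*(-103 + W)/(-4331/3144 + O) (P(W, O) = 6 + 3*((W - 103)/(O - 4331/3144)) = 6 + 3*((-103 + W)/(-4331/3144 + O)) = 6 + 3*(-103 + W)/(-4331/3144 + O))
P(295, -201)/(-48588) = (6*(-166247 + 1572*295 + 3144*(-201))/(-4331 + 3144*(-201)))/(-48588) = (6*(-166247 + 463740 - 631944)/(-4331 - 631944))*(-1/48588) = (6*(-334451)/(-636275))*(-1/48588) = (6*(-1/636275)*(-334451))*(-1/48588) = (2006706/636275)*(-1/48588) = -334451/5152554950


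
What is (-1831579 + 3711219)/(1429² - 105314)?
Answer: 1879640/1936727 ≈ 0.97052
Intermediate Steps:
(-1831579 + 3711219)/(1429² - 105314) = 1879640/(2042041 - 105314) = 1879640/1936727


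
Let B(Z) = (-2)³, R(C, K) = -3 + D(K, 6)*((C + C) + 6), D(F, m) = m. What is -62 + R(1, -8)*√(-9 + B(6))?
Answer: -62 + 45*I*√17 ≈ -62.0 + 185.54*I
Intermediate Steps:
R(C, K) = 33 + 12*C (R(C, K) = -3 + 6*((C + C) + 6) = -3 + 6*(2*C + 6) = -3 + 6*(6 + 2*C) = -3 + (36 + 12*C) = 33 + 12*C)
B(Z) = -8
-62 + R(1, -8)*√(-9 + B(6)) = -62 + (33 + 12*1)*√(-9 - 8) = -62 + (33 + 12)*√(-17) = -62 + 45*(I*√17) = -62 + 45*I*√17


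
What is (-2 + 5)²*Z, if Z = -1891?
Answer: -17019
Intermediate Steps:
(-2 + 5)²*Z = (-2 + 5)²*(-1891) = 3²*(-1891) = 9*(-1891) = -17019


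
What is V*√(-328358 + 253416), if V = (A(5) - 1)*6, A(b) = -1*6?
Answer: -42*I*√74942 ≈ -11498.0*I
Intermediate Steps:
A(b) = -6
V = -42 (V = (-6 - 1)*6 = -7*6 = -42)
V*√(-328358 + 253416) = -42*√(-328358 + 253416) = -42*I*√74942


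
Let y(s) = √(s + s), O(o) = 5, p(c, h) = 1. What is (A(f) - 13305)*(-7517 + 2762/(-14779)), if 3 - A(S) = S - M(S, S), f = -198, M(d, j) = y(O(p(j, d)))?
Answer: 1455808601520/14779 - 111096505*√10/14779 ≈ 9.8481e+7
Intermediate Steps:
y(s) = √2*√s (y(s) = √(2*s) = √2*√s)
M(d, j) = √10 (M(d, j) = √2*√5 = √10)
A(S) = 3 + √10 - S (A(S) = 3 - (S - √10) = 3 + (√10 - S) = 3 + √10 - S)
(A(f) - 13305)*(-7517 + 2762/(-14779)) = ((3 + √10 - 1*(-198)) - 13305)*(-7517 + 2762/(-14779)) = ((3 + √10 + 198) - 13305)*(-7517 + 2762*(-1/14779)) = ((201 + √10) - 13305)*(-7517 - 2762/14779) = (-13104 + √10)*(-111096505/14779) = 1455808601520/14779 - 111096505*√10/14779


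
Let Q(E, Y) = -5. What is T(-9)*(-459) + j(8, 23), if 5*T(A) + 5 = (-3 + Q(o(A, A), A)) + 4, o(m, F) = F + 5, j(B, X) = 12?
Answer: 4191/5 ≈ 838.20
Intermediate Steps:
o(m, F) = 5 + F
T(A) = -9/5 (T(A) = -1 + ((-3 - 5) + 4)/5 = -1 + (-8 + 4)/5 = -1 + (⅕)*(-4) = -1 - ⅘ = -9/5)
T(-9)*(-459) + j(8, 23) = -9/5*(-459) + 12 = 4131/5 + 12 = 4191/5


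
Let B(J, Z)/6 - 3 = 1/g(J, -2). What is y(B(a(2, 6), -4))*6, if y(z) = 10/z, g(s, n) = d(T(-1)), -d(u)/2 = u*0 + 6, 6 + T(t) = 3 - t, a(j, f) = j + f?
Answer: 24/7 ≈ 3.4286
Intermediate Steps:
a(j, f) = f + j
T(t) = -3 - t (T(t) = -6 + (3 - t) = -3 - t)
d(u) = -12 (d(u) = -2*(u*0 + 6) = -2*(0 + 6) = -2*6 = -12)
g(s, n) = -12
B(J, Z) = 35/2 (B(J, Z) = 18 + 6/(-12) = 18 + 6*(-1/12) = 18 - 1/2 = 35/2)
y(B(a(2, 6), -4))*6 = (10/(35/2))*6 = (10*(2/35))*6 = (4/7)*6 = 24/7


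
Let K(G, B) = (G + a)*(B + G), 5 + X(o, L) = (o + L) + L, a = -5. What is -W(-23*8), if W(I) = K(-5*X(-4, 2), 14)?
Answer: -780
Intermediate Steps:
X(o, L) = -5 + o + 2*L (X(o, L) = -5 + ((o + L) + L) = -5 + ((L + o) + L) = -5 + (o + 2*L) = -5 + o + 2*L)
K(G, B) = (-5 + G)*(B + G) (K(G, B) = (G - 5)*(B + G) = (-5 + G)*(B + G))
W(I) = 780 (W(I) = (-5*(-5 - 4 + 2*2))² - 5*14 - (-25)*(-5 - 4 + 2*2) + 14*(-5*(-5 - 4 + 2*2)) = (-5*(-5 - 4 + 4))² - 70 - (-25)*(-5 - 4 + 4) + 14*(-5*(-5 - 4 + 4)) = (-5*(-5))² - 70 - (-25)*(-5) + 14*(-5*(-5)) = 25² - 70 - 5*25 + 14*25 = 625 - 70 - 125 + 350 = 780)
-W(-23*8) = -1*780 = -780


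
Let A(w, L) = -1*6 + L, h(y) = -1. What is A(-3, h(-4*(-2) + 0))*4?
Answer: -28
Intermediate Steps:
A(w, L) = -6 + L
A(-3, h(-4*(-2) + 0))*4 = (-6 - 1)*4 = -7*4 = -28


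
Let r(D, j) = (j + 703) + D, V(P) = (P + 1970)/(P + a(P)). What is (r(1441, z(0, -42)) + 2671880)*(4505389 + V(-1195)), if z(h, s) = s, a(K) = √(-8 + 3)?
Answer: 1720394488252023419/142803 - 207233605*I*√5/142803 ≈ 1.2047e+13 - 3244.9*I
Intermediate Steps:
a(K) = I*√5 (a(K) = √(-5) = I*√5)
V(P) = (1970 + P)/(P + I*√5) (V(P) = (P + 1970)/(P + I*√5) = (1970 + P)/(P + I*√5))
r(D, j) = 703 + D + j (r(D, j) = (703 + j) + D = 703 + D + j)
(r(1441, z(0, -42)) + 2671880)*(4505389 + V(-1195)) = ((703 + 1441 - 42) + 2671880)*(4505389 + (1970 - 1195)/(-1195 + I*√5)) = (2102 + 2671880)*(4505389 + 775/(-1195 + I*√5)) = 2673982*(4505389 + 775/(-1195 + I*√5)) = 12047329088998 + 2072336050/(-1195 + I*√5)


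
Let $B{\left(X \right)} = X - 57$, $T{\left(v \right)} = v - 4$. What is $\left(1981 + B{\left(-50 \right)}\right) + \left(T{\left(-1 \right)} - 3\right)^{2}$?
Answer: $1938$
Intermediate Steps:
$T{\left(v \right)} = -4 + v$
$B{\left(X \right)} = -57 + X$
$\left(1981 + B{\left(-50 \right)}\right) + \left(T{\left(-1 \right)} - 3\right)^{2} = \left(1981 - 107\right) + \left(\left(-4 - 1\right) - 3\right)^{2} = \left(1981 - 107\right) + \left(-5 - 3\right)^{2} = 1874 + \left(-8\right)^{2} = 1874 + 64 = 1938$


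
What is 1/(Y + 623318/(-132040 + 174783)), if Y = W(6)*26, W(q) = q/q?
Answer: 42743/1734636 ≈ 0.024641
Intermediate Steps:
W(q) = 1
Y = 26 (Y = 1*26 = 26)
1/(Y + 623318/(-132040 + 174783)) = 1/(26 + 623318/(-132040 + 174783)) = 1/(26 + 623318/42743) = 1/(1734636/42743) = 42743/1734636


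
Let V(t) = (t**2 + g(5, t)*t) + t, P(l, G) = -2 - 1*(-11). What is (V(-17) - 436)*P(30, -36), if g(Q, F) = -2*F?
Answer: -6678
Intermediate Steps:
P(l, G) = 9 (P(l, G) = -2 + 11 = 9)
V(t) = t - t**2 (V(t) = (t**2 + (-2*t)*t) + t = (t**2 - 2*t**2) + t = -t**2 + t = t - t**2)
(V(-17) - 436)*P(30, -36) = (-17*(1 - 1*(-17)) - 436)*9 = (-17*(1 + 17) - 436)*9 = (-17*18 - 436)*9 = (-306 - 436)*9 = -742*9 = -6678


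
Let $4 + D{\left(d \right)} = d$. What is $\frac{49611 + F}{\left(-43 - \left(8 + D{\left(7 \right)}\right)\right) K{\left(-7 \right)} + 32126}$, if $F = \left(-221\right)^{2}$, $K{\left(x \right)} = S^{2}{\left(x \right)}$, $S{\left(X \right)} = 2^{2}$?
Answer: $\frac{49226}{15631} \approx 3.1493$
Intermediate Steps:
$S{\left(X \right)} = 4$
$K{\left(x \right)} = 16$ ($K{\left(x \right)} = 4^{2} = 16$)
$D{\left(d \right)} = -4 + d$
$F = 48841$
$\frac{49611 + F}{\left(-43 - \left(8 + D{\left(7 \right)}\right)\right) K{\left(-7 \right)} + 32126} = \frac{49611 + 48841}{\left(-43 - 11\right) 16 + 32126} = \frac{98452}{\left(-43 - 11\right) 16 + 32126} = \frac{98452}{\left(-54\right) 16 + 32126} = \frac{98452}{-864 + 32126} = \frac{98452}{31262} = 98452 \cdot \frac{1}{31262} = \frac{49226}{15631}$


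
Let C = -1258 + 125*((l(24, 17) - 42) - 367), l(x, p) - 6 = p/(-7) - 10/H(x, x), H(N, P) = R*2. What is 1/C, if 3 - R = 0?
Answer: -21/1095043 ≈ -1.9177e-5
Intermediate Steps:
R = 3 (R = 3 - 1*0 = 3 + 0 = 3)
H(N, P) = 6 (H(N, P) = 3*2 = 6)
l(x, p) = 13/3 - p/7 (l(x, p) = 6 + (p/(-7) - 10/6) = 6 + (p*(-⅐) - 10*⅙) = 6 + (-p/7 - 5/3) = 6 + (-5/3 - p/7) = 13/3 - p/7)
C = -1095043/21 (C = -1258 + 125*(((13/3 - ⅐*17) - 42) - 367) = -1258 + 125*(((13/3 - 17/7) - 42) - 367) = -1258 + 125*((40/21 - 42) - 367) = -1258 + 125*(-842/21 - 367) = -1258 + 125*(-8549/21) = -1258 - 1068625/21 = -1095043/21 ≈ -52145.)
1/C = 1/(-1095043/21) = -21/1095043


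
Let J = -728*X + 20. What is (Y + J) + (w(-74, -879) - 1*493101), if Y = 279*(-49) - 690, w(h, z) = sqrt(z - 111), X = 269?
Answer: -703274 + 3*I*sqrt(110) ≈ -7.0327e+5 + 31.464*I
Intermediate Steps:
w(h, z) = sqrt(-111 + z)
J = -195812 (J = -728*269 + 20 = -195832 + 20 = -195812)
Y = -14361 (Y = -13671 - 690 = -14361)
(Y + J) + (w(-74, -879) - 1*493101) = (-14361 - 195812) + (sqrt(-111 - 879) - 1*493101) = -210173 + (sqrt(-990) - 493101) = -210173 + (3*I*sqrt(110) - 493101) = -210173 + (-493101 + 3*I*sqrt(110)) = -703274 + 3*I*sqrt(110)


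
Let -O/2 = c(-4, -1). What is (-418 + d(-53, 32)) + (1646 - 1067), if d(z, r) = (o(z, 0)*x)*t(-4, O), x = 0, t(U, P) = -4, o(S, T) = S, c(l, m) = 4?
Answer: 161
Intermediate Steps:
O = -8 (O = -2*4 = -8)
d(z, r) = 0 (d(z, r) = (z*0)*(-4) = 0*(-4) = 0)
(-418 + d(-53, 32)) + (1646 - 1067) = (-418 + 0) + (1646 - 1067) = -418 + 579 = 161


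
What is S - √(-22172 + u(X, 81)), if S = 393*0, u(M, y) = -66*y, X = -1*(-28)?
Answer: -I*√27518 ≈ -165.89*I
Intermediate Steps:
X = 28
S = 0
S - √(-22172 + u(X, 81)) = 0 - √(-22172 - 66*81) = 0 - √(-22172 - 5346) = 0 - √(-27518) = 0 - I*√27518 = -I*√27518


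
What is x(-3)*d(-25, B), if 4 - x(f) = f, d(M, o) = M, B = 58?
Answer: -175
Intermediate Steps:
x(f) = 4 - f
x(-3)*d(-25, B) = (4 - 1*(-3))*(-25) = (4 + 3)*(-25) = 7*(-25) = -175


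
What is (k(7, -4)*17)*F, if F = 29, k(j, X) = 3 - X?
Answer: 3451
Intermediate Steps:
(k(7, -4)*17)*F = ((3 - 1*(-4))*17)*29 = ((3 + 4)*17)*29 = (7*17)*29 = 119*29 = 3451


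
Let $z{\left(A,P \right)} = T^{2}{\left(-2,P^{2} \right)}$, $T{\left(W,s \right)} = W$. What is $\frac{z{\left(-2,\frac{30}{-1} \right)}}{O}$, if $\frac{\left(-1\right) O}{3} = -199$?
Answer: $\frac{4}{597} \approx 0.0067002$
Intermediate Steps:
$O = 597$ ($O = \left(-3\right) \left(-199\right) = 597$)
$z{\left(A,P \right)} = 4$ ($z{\left(A,P \right)} = \left(-2\right)^{2} = 4$)
$\frac{z{\left(-2,\frac{30}{-1} \right)}}{O} = \frac{4}{597}$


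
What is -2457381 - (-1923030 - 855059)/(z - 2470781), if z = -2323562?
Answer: -11781530173772/4794343 ≈ -2.4574e+6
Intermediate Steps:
-2457381 - (-1923030 - 855059)/(z - 2470781) = -2457381 - (-1923030 - 855059)/(-2323562 - 2470781) = -2457381 - (-2778089)/(-4794343) = -2457381 - (-2778089)*(-1)/4794343 = -2457381 - 1*2778089/4794343 = -2457381 - 2778089/4794343 = -11781530173772/4794343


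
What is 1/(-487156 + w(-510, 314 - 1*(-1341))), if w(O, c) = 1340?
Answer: -1/485816 ≈ -2.0584e-6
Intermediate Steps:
1/(-487156 + w(-510, 314 - 1*(-1341))) = 1/(-487156 + 1340) = 1/(-485816) = -1/485816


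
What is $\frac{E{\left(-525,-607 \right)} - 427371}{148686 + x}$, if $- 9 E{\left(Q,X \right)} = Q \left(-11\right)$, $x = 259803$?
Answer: $- \frac{1284038}{1225467} \approx -1.0478$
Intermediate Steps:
$E{\left(Q,X \right)} = \frac{11 Q}{9}$ ($E{\left(Q,X \right)} = - \frac{Q \left(-11\right)}{9} = - \frac{\left(-11\right) Q}{9} = \frac{11 Q}{9}$)
$\frac{E{\left(-525,-607 \right)} - 427371}{148686 + x} = \frac{\frac{11}{9} \left(-525\right) - 427371}{148686 + 259803} = \frac{- \frac{1925}{3} - 427371}{408489} = \left(- \frac{1284038}{3}\right) \frac{1}{408489} = - \frac{1284038}{1225467}$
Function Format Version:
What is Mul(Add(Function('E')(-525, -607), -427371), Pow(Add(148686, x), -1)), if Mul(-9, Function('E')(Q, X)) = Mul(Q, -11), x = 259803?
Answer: Rational(-1284038, 1225467) ≈ -1.0478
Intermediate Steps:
Function('E')(Q, X) = Mul(Rational(11, 9), Q) (Function('E')(Q, X) = Mul(Rational(-1, 9), Mul(Q, -11)) = Mul(Rational(-1, 9), Mul(-11, Q)) = Mul(Rational(11, 9), Q))
Mul(Add(Function('E')(-525, -607), -427371), Pow(Add(148686, x), -1)) = Mul(Add(Mul(Rational(11, 9), -525), -427371), Pow(Add(148686, 259803), -1)) = Mul(Add(Rational(-1925, 3), -427371), Pow(408489, -1)) = Mul(Rational(-1284038, 3), Rational(1, 408489)) = Rational(-1284038, 1225467)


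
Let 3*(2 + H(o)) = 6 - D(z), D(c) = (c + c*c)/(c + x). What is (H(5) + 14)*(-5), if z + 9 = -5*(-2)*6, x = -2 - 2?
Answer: 1130/47 ≈ 24.043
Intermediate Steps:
x = -4
z = 51 (z = -9 - 5*(-2)*6 = -9 + 10*6 = -9 + 60 = 51)
D(c) = (c + c**2)/(-4 + c) (D(c) = (c + c*c)/(c - 4) = (c + c**2)/(-4 + c))
H(o) = -884/47 (H(o) = -2 + (6 - 51*(1 + 51)/(-4 + 51))/3 = -2 + (6 - 51*52/47)/3 = -2 + (6 - 1*2652/47)/3 = -2 + (6 - 2652/47)/3 = -2 + (1/3)*(-2370/47) = -2 - 790/47 = -884/47)
(H(5) + 14)*(-5) = (-884/47 + 14)*(-5) = -226/47*(-5) = 1130/47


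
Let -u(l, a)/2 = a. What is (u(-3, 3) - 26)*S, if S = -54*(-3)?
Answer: -5184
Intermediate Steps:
u(l, a) = -2*a
S = 162
(u(-3, 3) - 26)*S = (-2*3 - 26)*162 = (-6 - 26)*162 = -32*162 = -5184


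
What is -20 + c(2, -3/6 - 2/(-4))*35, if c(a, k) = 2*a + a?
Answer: 190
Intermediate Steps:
c(a, k) = 3*a
-20 + c(2, -3/6 - 2/(-4))*35 = -20 + (3*2)*35 = -20 + 6*35 = -20 + 210 = 190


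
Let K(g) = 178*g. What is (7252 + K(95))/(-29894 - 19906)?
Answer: -4027/8300 ≈ -0.48518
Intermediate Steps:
(7252 + K(95))/(-29894 - 19906) = (7252 + 178*95)/(-29894 - 19906) = (7252 + 16910)/(-49800) = 24162*(-1/49800) = -4027/8300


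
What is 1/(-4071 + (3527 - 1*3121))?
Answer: -1/3665 ≈ -0.00027285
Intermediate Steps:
1/(-4071 + (3527 - 1*3121)) = 1/(-4071 + (3527 - 3121)) = 1/(-4071 + 406) = 1/(-3665) = -1/3665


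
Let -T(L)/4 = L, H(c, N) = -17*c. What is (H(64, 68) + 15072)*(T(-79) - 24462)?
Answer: -337657664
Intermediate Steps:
T(L) = -4*L
(H(64, 68) + 15072)*(T(-79) - 24462) = (-17*64 + 15072)*(-4*(-79) - 24462) = (-1088 + 15072)*(316 - 24462) = 13984*(-24146) = -337657664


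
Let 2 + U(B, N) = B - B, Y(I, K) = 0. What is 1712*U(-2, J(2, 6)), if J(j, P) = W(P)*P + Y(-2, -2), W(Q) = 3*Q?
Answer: -3424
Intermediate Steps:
J(j, P) = 3*P² (J(j, P) = (3*P)*P + 0 = 3*P² + 0 = 3*P²)
U(B, N) = -2 (U(B, N) = -2 + (B - B) = -2 + 0 = -2)
1712*U(-2, J(2, 6)) = 1712*(-2) = -3424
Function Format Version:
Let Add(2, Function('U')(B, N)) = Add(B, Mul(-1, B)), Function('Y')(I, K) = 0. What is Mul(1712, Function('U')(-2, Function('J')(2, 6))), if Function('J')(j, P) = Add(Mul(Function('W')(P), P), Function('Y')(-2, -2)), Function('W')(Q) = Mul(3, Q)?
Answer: -3424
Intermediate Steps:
Function('J')(j, P) = Mul(3, Pow(P, 2)) (Function('J')(j, P) = Add(Mul(Mul(3, P), P), 0) = Add(Mul(3, Pow(P, 2)), 0) = Mul(3, Pow(P, 2)))
Function('U')(B, N) = -2 (Function('U')(B, N) = Add(-2, Add(B, Mul(-1, B))) = Add(-2, 0) = -2)
Mul(1712, Function('U')(-2, Function('J')(2, 6))) = Mul(1712, -2) = -3424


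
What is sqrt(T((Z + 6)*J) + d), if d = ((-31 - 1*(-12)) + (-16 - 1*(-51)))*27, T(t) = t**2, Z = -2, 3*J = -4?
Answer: 4*sqrt(259)/3 ≈ 21.458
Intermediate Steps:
J = -4/3 (J = (1/3)*(-4) = -4/3 ≈ -1.3333)
d = 432 (d = ((-31 + 12) + (-16 + 51))*27 = (-19 + 35)*27 = 16*27 = 432)
sqrt(T((Z + 6)*J) + d) = sqrt(((-2 + 6)*(-4/3))**2 + 432) = sqrt((4*(-4/3))**2 + 432) = sqrt((-16/3)**2 + 432) = sqrt(256/9 + 432) = sqrt(4144/9) = 4*sqrt(259)/3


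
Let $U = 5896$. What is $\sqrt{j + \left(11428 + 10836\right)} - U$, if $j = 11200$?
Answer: $-5896 + 2 \sqrt{8366} \approx -5713.1$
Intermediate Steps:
$\sqrt{j + \left(11428 + 10836\right)} - U = \sqrt{11200 + \left(11428 + 10836\right)} - 5896 = \sqrt{11200 + 22264} - 5896 = \sqrt{33464} - 5896 = 2 \sqrt{8366} - 5896 = -5896 + 2 \sqrt{8366}$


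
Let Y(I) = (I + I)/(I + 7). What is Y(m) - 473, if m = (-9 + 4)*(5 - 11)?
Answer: -17441/37 ≈ -471.38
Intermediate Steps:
m = 30 (m = -5*(-6) = 30)
Y(I) = 2*I/(7 + I) (Y(I) = (2*I)/(7 + I) = 2*I/(7 + I))
Y(m) - 473 = 2*30/(7 + 30) - 473 = 2*30/37 - 473 = 2*30*(1/37) - 473 = 60/37 - 473 = -17441/37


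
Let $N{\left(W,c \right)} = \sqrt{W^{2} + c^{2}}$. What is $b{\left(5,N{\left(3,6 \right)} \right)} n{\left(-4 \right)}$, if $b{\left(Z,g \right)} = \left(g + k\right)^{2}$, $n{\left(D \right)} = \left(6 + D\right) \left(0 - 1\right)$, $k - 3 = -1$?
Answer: $-98 - 24 \sqrt{5} \approx -151.67$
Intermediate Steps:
$k = 2$ ($k = 3 - 1 = 2$)
$n{\left(D \right)} = -6 - D$ ($n{\left(D \right)} = \left(6 + D\right) \left(-1\right) = -6 - D$)
$b{\left(Z,g \right)} = \left(2 + g\right)^{2}$ ($b{\left(Z,g \right)} = \left(g + 2\right)^{2} = \left(2 + g\right)^{2}$)
$b{\left(5,N{\left(3,6 \right)} \right)} n{\left(-4 \right)} = \left(2 + \sqrt{3^{2} + 6^{2}}\right)^{2} \left(-6 - -4\right) = \left(2 + \sqrt{9 + 36}\right)^{2} \left(-6 + 4\right) = \left(2 + \sqrt{45}\right)^{2} \left(-2\right) = \left(2 + 3 \sqrt{5}\right)^{2} \left(-2\right) = - 2 \left(2 + 3 \sqrt{5}\right)^{2}$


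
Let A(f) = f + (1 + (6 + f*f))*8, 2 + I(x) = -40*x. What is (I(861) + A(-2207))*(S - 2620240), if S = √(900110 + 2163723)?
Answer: -102006464627760 + 38930199*√3063833 ≈ -1.0194e+14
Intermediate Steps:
I(x) = -2 - 40*x
S = √3063833 ≈ 1750.4
A(f) = 56 + f + 8*f² (A(f) = f + (1 + (6 + f²))*8 = f + (7 + f²)*8 = f + (56 + 8*f²) = 56 + f + 8*f²)
(I(861) + A(-2207))*(S - 2620240) = ((-2 - 40*861) + (56 - 2207 + 8*(-2207)²))*(√3063833 - 2620240) = ((-2 - 34440) + (56 - 2207 + 8*4870849))*(-2620240 + √3063833) = (-34442 + (56 - 2207 + 38966792))*(-2620240 + √3063833) = (-34442 + 38964641)*(-2620240 + √3063833) = 38930199*(-2620240 + √3063833) = -102006464627760 + 38930199*√3063833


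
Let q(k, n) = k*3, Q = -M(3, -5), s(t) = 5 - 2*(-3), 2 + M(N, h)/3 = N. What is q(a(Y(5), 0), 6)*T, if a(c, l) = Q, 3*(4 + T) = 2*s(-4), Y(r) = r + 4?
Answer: -30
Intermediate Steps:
M(N, h) = -6 + 3*N
s(t) = 11 (s(t) = 5 + 6 = 11)
Y(r) = 4 + r
T = 10/3 (T = -4 + (2*11)/3 = -4 + (1/3)*22 = -4 + 22/3 = 10/3 ≈ 3.3333)
Q = -3 (Q = -(-6 + 3*3) = -(-6 + 9) = -1*3 = -3)
a(c, l) = -3
q(k, n) = 3*k
q(a(Y(5), 0), 6)*T = (3*(-3))*(10/3) = -9*10/3 = -30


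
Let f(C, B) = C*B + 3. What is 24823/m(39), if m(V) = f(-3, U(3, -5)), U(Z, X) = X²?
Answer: -24823/72 ≈ -344.76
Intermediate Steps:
f(C, B) = 3 + B*C (f(C, B) = B*C + 3 = 3 + B*C)
m(V) = -72 (m(V) = 3 + (-5)²*(-3) = 3 + 25*(-3) = 3 - 75 = -72)
24823/m(39) = 24823/(-72) = 24823*(-1/72) = -24823/72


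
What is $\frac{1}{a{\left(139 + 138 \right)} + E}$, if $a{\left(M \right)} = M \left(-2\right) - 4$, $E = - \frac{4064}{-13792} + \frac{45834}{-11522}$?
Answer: $- \frac{2482991}{1394654558} \approx -0.0017804$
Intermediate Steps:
$E = - \frac{9145580}{2482991}$ ($E = \left(-4064\right) \left(- \frac{1}{13792}\right) + 45834 \left(- \frac{1}{11522}\right) = \frac{127}{431} - \frac{22917}{5761} = - \frac{9145580}{2482991} \approx -3.6833$)
$a{\left(M \right)} = -4 - 2 M$ ($a{\left(M \right)} = - 2 M - 4 = -4 - 2 M$)
$\frac{1}{a{\left(139 + 138 \right)} + E} = \frac{1}{\left(-4 - 2 \left(139 + 138\right)\right) - \frac{9145580}{2482991}} = \frac{1}{\left(-4 - 554\right) - \frac{9145580}{2482991}} = \frac{1}{-558 - \frac{9145580}{2482991}} = \frac{1}{- \frac{1394654558}{2482991}} = - \frac{2482991}{1394654558}$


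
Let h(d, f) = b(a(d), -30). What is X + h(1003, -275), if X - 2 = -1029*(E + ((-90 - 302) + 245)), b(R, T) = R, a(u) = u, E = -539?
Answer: 706899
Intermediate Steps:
h(d, f) = d
X = 705896 (X = 2 - 1029*(-539 + ((-90 - 302) + 245)) = 2 - 1029*(-539 + (-392 + 245)) = 2 - 1029*(-539 - 147) = 2 - 1029*(-686) = 2 + 705894 = 705896)
X + h(1003, -275) = 705896 + 1003 = 706899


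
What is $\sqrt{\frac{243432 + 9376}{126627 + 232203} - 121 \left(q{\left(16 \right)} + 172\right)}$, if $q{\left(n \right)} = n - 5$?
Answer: $\frac{i \sqrt{8799441769315}}{19935} \approx 148.8 i$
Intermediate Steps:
$q{\left(n \right)} = -5 + n$ ($q{\left(n \right)} = n - 5 = -5 + n$)
$\sqrt{\frac{243432 + 9376}{126627 + 232203} - 121 \left(q{\left(16 \right)} + 172\right)} = \sqrt{\frac{243432 + 9376}{126627 + 232203} - 121 \left(\left(-5 + 16\right) + 172\right)} = \sqrt{\frac{252808}{358830} - 121 \left(11 + 172\right)} = \sqrt{252808 \cdot \frac{1}{358830} - 22143} = \sqrt{\frac{126404}{179415} - 22143} = \sqrt{- \frac{3972659941}{179415}} = \frac{i \sqrt{8799441769315}}{19935}$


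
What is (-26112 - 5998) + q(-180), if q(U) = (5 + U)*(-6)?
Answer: -31060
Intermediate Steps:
q(U) = -30 - 6*U
(-26112 - 5998) + q(-180) = (-26112 - 5998) + (-30 - 6*(-180)) = -32110 + (-30 + 1080) = -32110 + 1050 = -31060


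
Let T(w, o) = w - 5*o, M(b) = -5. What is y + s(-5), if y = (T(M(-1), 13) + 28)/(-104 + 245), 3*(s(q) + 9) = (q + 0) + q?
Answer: -1781/141 ≈ -12.631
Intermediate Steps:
s(q) = -9 + 2*q/3 (s(q) = -9 + ((q + 0) + q)/3 = -9 + (q + q)/3 = -9 + (2*q)/3 = -9 + 2*q/3)
y = -14/47 (y = ((-5 - 5*13) + 28)/(-104 + 245) = ((-5 - 65) + 28)/141 = (-70 + 28)*(1/141) = -42*1/141 = -14/47 ≈ -0.29787)
y + s(-5) = -14/47 + (-9 + (⅔)*(-5)) = -14/47 + (-9 - 10/3) = -14/47 - 37/3 = -1781/141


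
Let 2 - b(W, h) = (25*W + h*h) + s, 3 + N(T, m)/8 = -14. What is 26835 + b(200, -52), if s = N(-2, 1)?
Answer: 19269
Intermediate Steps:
N(T, m) = -136 (N(T, m) = -24 + 8*(-14) = -24 - 112 = -136)
s = -136
b(W, h) = 138 - h**2 - 25*W (b(W, h) = 2 - ((25*W + h*h) - 136) = 2 - ((25*W + h**2) - 136) = 2 - ((h**2 + 25*W) - 136) = 2 - (-136 + h**2 + 25*W) = 2 + (136 - h**2 - 25*W) = 138 - h**2 - 25*W)
26835 + b(200, -52) = 26835 + (138 - 1*(-52)**2 - 25*200) = 26835 + (138 - 1*2704 - 5000) = 26835 + (138 - 2704 - 5000) = 26835 - 7566 = 19269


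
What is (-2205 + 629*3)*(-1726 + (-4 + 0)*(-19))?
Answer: 524700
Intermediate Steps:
(-2205 + 629*3)*(-1726 + (-4 + 0)*(-19)) = (-2205 + 1887)*(-1726 - 4*(-19)) = -318*(-1726 + 76) = -318*(-1650) = 524700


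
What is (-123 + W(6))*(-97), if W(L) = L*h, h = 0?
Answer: 11931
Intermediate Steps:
W(L) = 0 (W(L) = L*0 = 0)
(-123 + W(6))*(-97) = (-123 + 0)*(-97) = -123*(-97) = 11931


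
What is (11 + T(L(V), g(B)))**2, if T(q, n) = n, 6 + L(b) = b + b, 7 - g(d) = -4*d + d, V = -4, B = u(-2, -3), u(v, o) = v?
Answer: 144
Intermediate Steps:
B = -2
g(d) = 7 + 3*d (g(d) = 7 - (-4*d + d) = 7 - (-3)*d = 7 + 3*d)
L(b) = -6 + 2*b (L(b) = -6 + (b + b) = -6 + 2*b)
(11 + T(L(V), g(B)))**2 = (11 + (7 + 3*(-2)))**2 = (11 + (7 - 6))**2 = (11 + 1)**2 = 12**2 = 144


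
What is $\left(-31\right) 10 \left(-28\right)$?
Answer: $8680$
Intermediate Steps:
$\left(-31\right) 10 \left(-28\right) = \left(-310\right) \left(-28\right) = 8680$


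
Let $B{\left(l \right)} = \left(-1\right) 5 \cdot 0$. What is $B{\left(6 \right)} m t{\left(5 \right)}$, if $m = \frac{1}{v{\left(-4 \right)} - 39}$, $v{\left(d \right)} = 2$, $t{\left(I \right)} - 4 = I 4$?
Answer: $0$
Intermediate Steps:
$B{\left(l \right)} = 0$ ($B{\left(l \right)} = \left(-5\right) 0 = 0$)
$t{\left(I \right)} = 4 + 4 I$ ($t{\left(I \right)} = 4 + I 4 = 4 + 4 I$)
$m = - \frac{1}{37}$ ($m = \frac{1}{2 - 39} = \frac{1}{-37} = - \frac{1}{37} \approx -0.027027$)
$B{\left(6 \right)} m t{\left(5 \right)} = 0 \left(- \frac{1}{37}\right) \left(4 + 4 \cdot 5\right) = 0 \left(4 + 20\right) = 0 \cdot 24 = 0$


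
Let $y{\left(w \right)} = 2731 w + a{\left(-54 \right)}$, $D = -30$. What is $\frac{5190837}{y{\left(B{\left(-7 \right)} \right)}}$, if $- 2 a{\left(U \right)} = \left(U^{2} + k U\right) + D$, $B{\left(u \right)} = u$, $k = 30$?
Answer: $- \frac{5190837}{19750} \approx -262.83$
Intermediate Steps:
$a{\left(U \right)} = 15 - 15 U - \frac{U^{2}}{2}$ ($a{\left(U \right)} = - \frac{\left(U^{2} + 30 U\right) - 30}{2} = - \frac{-30 + U^{2} + 30 U}{2} = 15 - 15 U - \frac{U^{2}}{2}$)
$y{\left(w \right)} = -633 + 2731 w$ ($y{\left(w \right)} = 2731 w - \left(-825 + 1458\right) = 2731 w + \left(15 + 810 - 1458\right) = 2731 w - 633 = -633 + 2731 w$)
$\frac{5190837}{y{\left(B{\left(-7 \right)} \right)}} = \frac{5190837}{-633 + 2731 \left(-7\right)} = \frac{5190837}{-633 - 19117} = \frac{5190837}{-19750} = 5190837 \left(- \frac{1}{19750}\right) = - \frac{5190837}{19750}$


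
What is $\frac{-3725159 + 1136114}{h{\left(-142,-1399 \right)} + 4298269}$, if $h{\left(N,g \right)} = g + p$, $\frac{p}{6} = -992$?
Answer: $- \frac{863015}{1430306} \approx -0.60338$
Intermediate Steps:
$p = -5952$ ($p = 6 \left(-992\right) = -5952$)
$h{\left(N,g \right)} = -5952 + g$ ($h{\left(N,g \right)} = g - 5952 = -5952 + g$)
$\frac{-3725159 + 1136114}{h{\left(-142,-1399 \right)} + 4298269} = \frac{-3725159 + 1136114}{\left(-5952 - 1399\right) + 4298269} = - \frac{2589045}{-7351 + 4298269} = - \frac{2589045}{4290918} = \left(-2589045\right) \frac{1}{4290918} = - \frac{863015}{1430306}$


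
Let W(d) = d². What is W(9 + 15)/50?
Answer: 288/25 ≈ 11.520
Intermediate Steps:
W(9 + 15)/50 = (9 + 15)²/50 = 24²*(1/50) = 576*(1/50) = 288/25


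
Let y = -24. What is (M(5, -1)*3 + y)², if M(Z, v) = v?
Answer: 729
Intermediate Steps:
(M(5, -1)*3 + y)² = (-1*3 - 24)² = (-3 - 24)² = (-27)² = 729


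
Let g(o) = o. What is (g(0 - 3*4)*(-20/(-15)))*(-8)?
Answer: 128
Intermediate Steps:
(g(0 - 3*4)*(-20/(-15)))*(-8) = ((0 - 3*4)*(-20/(-15)))*(-8) = ((0 - 12)*(-20*(-1/15)))*(-8) = -12*4/3*(-8) = -16*(-8) = 128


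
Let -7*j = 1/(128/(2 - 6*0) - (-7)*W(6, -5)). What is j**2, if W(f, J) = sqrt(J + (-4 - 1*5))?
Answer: -I/(-167090*I + 43904*sqrt(14)) ≈ 3.0433e-6 - 2.992e-6*I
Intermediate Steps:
W(f, J) = sqrt(-9 + J) (W(f, J) = sqrt(J + (-4 - 5)) = sqrt(J - 9) = sqrt(-9 + J))
j = -1/(7*(64 + 7*I*sqrt(14))) (j = -1/(7*(128/(2 - 6*0) - (-7)*sqrt(-9 - 5))) = -1/(7*(128/(2 + 0) - (-7)*sqrt(-14))) = -1/(7*(128/2 - (-7)*I*sqrt(14))) = -1/(7*(128*(1/2) - (-7)*I*sqrt(14))) = -1/(7*(64 + 7*I*sqrt(14))) ≈ -0.0019119 + 0.00078245*I)
j**2 = (I/(7*(-64*I + 7*sqrt(14))))**2 = -1/(49*(-64*I + 7*sqrt(14))**2)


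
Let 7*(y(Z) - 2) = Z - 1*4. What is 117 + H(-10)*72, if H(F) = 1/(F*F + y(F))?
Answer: 2943/25 ≈ 117.72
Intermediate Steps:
y(Z) = 10/7 + Z/7 (y(Z) = 2 + (Z - 1*4)/7 = 2 + (Z - 4)/7 = 2 + (-4 + Z)/7 = 2 + (-4/7 + Z/7) = 10/7 + Z/7)
H(F) = 1/(10/7 + F² + F/7) (H(F) = 1/(F*F + (10/7 + F/7)) = 1/(F² + (10/7 + F/7)) = 1/(10/7 + F² + F/7))
117 + H(-10)*72 = 117 + (7/(10 - 10 + 7*(-10)²))*72 = 117 + (7/(10 - 10 + 7*100))*72 = 117 + (7/(10 - 10 + 700))*72 = 117 + (7/700)*72 = 117 + (7*(1/700))*72 = 117 + (1/100)*72 = 117 + 18/25 = 2943/25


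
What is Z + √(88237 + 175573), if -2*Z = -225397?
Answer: 225397/2 + √263810 ≈ 1.1321e+5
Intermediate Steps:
Z = 225397/2 (Z = -½*(-225397) = 225397/2 ≈ 1.1270e+5)
Z + √(88237 + 175573) = 225397/2 + √(88237 + 175573) = 225397/2 + √263810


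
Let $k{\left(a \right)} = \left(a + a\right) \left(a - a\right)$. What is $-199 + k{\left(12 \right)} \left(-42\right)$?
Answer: $-199$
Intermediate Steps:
$k{\left(a \right)} = 0$ ($k{\left(a \right)} = 2 a 0 = 0$)
$-199 + k{\left(12 \right)} \left(-42\right) = -199 + 0 \left(-42\right) = -199 + 0 = -199$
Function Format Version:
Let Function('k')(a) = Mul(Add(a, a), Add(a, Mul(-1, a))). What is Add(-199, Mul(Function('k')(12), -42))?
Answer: -199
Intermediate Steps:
Function('k')(a) = 0 (Function('k')(a) = Mul(Mul(2, a), 0) = 0)
Add(-199, Mul(Function('k')(12), -42)) = Add(-199, Mul(0, -42)) = Add(-199, 0) = -199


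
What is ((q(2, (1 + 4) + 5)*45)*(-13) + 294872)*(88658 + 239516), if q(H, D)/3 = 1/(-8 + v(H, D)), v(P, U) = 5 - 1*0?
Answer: 96961305518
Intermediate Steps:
v(P, U) = 5 (v(P, U) = 5 + 0 = 5)
q(H, D) = -1 (q(H, D) = 3/(-8 + 5) = 3/(-3) = 3*(-⅓) = -1)
((q(2, (1 + 4) + 5)*45)*(-13) + 294872)*(88658 + 239516) = (-1*45*(-13) + 294872)*(88658 + 239516) = (-45*(-13) + 294872)*328174 = (585 + 294872)*328174 = 295457*328174 = 96961305518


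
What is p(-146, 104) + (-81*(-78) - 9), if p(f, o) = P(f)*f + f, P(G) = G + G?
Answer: 48795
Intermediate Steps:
P(G) = 2*G
p(f, o) = f + 2*f² (p(f, o) = (2*f)*f + f = 2*f² + f = f + 2*f²)
p(-146, 104) + (-81*(-78) - 9) = -146*(1 + 2*(-146)) + (-81*(-78) - 9) = -146*(1 - 292) + (6318 - 9) = -146*(-291) + 6309 = 42486 + 6309 = 48795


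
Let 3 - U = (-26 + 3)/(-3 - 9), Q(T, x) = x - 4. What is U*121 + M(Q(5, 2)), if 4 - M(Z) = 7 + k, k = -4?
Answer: 1585/12 ≈ 132.08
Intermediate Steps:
Q(T, x) = -4 + x
U = 13/12 (U = 3 - (-26 + 3)/(-3 - 9) = 3 - (-23)/(-12) = 3 - (-23)*(-1)/12 = 3 - 1*23/12 = 3 - 23/12 = 13/12 ≈ 1.0833)
M(Z) = 1 (M(Z) = 4 - (7 - 4) = 4 - 1*3 = 4 - 3 = 1)
U*121 + M(Q(5, 2)) = (13/12)*121 + 1 = 1573/12 + 1 = 1585/12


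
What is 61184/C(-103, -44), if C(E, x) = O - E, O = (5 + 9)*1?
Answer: 61184/117 ≈ 522.94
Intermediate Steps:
O = 14 (O = 14*1 = 14)
C(E, x) = 14 - E
61184/C(-103, -44) = 61184/(14 - 1*(-103)) = 61184/(14 + 103) = 61184/117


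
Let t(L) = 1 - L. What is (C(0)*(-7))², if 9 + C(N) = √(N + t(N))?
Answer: 3136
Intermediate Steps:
C(N) = -8 (C(N) = -9 + √(N + (1 - N)) = -9 + √1 = -9 + 1 = -8)
(C(0)*(-7))² = (-8*(-7))² = 56² = 3136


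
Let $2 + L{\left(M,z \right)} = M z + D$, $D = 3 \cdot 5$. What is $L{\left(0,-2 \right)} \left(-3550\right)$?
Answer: $-46150$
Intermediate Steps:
$D = 15$
$L{\left(M,z \right)} = 13 + M z$ ($L{\left(M,z \right)} = -2 + \left(M z + 15\right) = -2 + \left(15 + M z\right) = 13 + M z$)
$L{\left(0,-2 \right)} \left(-3550\right) = \left(13 + 0 \left(-2\right)\right) \left(-3550\right) = \left(13 + 0\right) \left(-3550\right) = 13 \left(-3550\right) = -46150$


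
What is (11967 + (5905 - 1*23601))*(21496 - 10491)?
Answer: -63047645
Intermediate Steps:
(11967 + (5905 - 1*23601))*(21496 - 10491) = (11967 + (5905 - 23601))*11005 = (11967 - 17696)*11005 = -5729*11005 = -63047645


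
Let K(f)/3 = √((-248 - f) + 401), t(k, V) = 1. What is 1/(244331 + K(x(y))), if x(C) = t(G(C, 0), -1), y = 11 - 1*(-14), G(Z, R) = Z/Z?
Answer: 244331/59697636193 - 6*√38/59697636193 ≈ 4.0922e-6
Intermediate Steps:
G(Z, R) = 1
y = 25 (y = 11 + 14 = 25)
x(C) = 1
K(f) = 3*√(153 - f) (K(f) = 3*√((-248 - f) + 401) = 3*√(153 - f))
1/(244331 + K(x(y))) = 1/(244331 + 3*√(153 - 1*1)) = 1/(244331 + 3*√(153 - 1)) = 1/(244331 + 3*√152) = 1/(244331 + 3*(2*√38)) = 1/(244331 + 6*√38)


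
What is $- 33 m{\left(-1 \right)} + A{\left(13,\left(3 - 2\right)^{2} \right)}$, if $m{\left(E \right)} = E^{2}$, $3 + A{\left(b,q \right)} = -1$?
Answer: $-37$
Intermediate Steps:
$A{\left(b,q \right)} = -4$ ($A{\left(b,q \right)} = -3 - 1 = -4$)
$- 33 m{\left(-1 \right)} + A{\left(13,\left(3 - 2\right)^{2} \right)} = - 33 \left(-1\right)^{2} - 4 = \left(-33\right) 1 - 4 = -33 - 4 = -37$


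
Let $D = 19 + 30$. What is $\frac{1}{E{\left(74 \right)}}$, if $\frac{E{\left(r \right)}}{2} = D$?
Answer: $\frac{1}{98} \approx 0.010204$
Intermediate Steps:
$D = 49$
$E{\left(r \right)} = 98$ ($E{\left(r \right)} = 2 \cdot 49 = 98$)
$\frac{1}{E{\left(74 \right)}} = \frac{1}{98}$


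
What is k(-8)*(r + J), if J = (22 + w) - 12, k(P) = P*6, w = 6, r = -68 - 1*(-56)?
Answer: -192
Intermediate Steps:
r = -12 (r = -68 + 56 = -12)
k(P) = 6*P
J = 16 (J = (22 + 6) - 12 = 28 - 12 = 16)
k(-8)*(r + J) = (6*(-8))*(-12 + 16) = -48*4 = -192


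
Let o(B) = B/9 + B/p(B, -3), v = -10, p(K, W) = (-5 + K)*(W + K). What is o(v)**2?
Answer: 18496/13689 ≈ 1.3512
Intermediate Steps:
p(K, W) = (-5 + K)*(K + W)
o(B) = B/9 + B/(15 + B**2 - 8*B) (o(B) = B/9 + B/(B**2 - 5*B - 5*(-3) + B*(-3)) = B*(1/9) + B/(B**2 - 5*B + 15 - 3*B) = B/9 + B/(15 + B**2 - 8*B))
o(v)**2 = ((1/9)*(-10)*(24 + (-10)**2 - 8*(-10))/(15 + (-10)**2 - 8*(-10)))**2 = ((1/9)*(-10)*(24 + 100 + 80)/(15 + 100 + 80))**2 = ((1/9)*(-10)*204/195)**2 = ((1/9)*(-10)*(1/195)*204)**2 = (-136/117)**2 = 18496/13689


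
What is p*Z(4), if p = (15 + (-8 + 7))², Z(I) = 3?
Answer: 588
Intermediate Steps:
p = 196 (p = (15 - 1)² = 14² = 196)
p*Z(4) = 196*3 = 588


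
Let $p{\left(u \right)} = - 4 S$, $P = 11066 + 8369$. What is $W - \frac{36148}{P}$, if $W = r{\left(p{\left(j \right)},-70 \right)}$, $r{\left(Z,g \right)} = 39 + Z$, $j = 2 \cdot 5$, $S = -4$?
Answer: $\frac{1032777}{19435} \approx 53.14$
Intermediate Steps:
$P = 19435$
$j = 10$
$p{\left(u \right)} = 16$ ($p{\left(u \right)} = \left(-4\right) \left(-4\right) = 16$)
$W = 55$ ($W = 39 + 16 = 55$)
$W - \frac{36148}{P} = 55 - \frac{36148}{19435} = \frac{1032777}{19435}$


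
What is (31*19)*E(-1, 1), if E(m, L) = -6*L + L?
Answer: -2945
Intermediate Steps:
E(m, L) = -5*L
(31*19)*E(-1, 1) = (31*19)*(-5*1) = 589*(-5) = -2945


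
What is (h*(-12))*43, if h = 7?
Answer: -3612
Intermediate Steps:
(h*(-12))*43 = (7*(-12))*43 = -84*43 = -3612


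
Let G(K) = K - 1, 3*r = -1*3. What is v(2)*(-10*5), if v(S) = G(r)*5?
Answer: 500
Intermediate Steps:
r = -1 (r = (-1*3)/3 = (⅓)*(-3) = -1)
G(K) = -1 + K
v(S) = -10 (v(S) = (-1 - 1)*5 = -2*5 = -10)
v(2)*(-10*5) = -(-100)*5 = -10*(-50) = 500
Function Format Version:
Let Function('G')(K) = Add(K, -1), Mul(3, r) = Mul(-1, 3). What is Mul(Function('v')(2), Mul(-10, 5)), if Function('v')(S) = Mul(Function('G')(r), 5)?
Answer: 500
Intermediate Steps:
r = -1 (r = Mul(Rational(1, 3), Mul(-1, 3)) = Mul(Rational(1, 3), -3) = -1)
Function('G')(K) = Add(-1, K)
Function('v')(S) = -10 (Function('v')(S) = Mul(Add(-1, -1), 5) = Mul(-2, 5) = -10)
Mul(Function('v')(2), Mul(-10, 5)) = Mul(-10, Mul(-10, 5)) = Mul(-10, -50) = 500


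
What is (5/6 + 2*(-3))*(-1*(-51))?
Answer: -527/2 ≈ -263.50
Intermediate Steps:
(5/6 + 2*(-3))*(-1*(-51)) = (5*(⅙) - 6)*51 = (⅚ - 6)*51 = -31/6*51 = -527/2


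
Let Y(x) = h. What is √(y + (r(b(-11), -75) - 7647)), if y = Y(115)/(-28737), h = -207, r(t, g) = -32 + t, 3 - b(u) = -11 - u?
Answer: I*√78258657885/3193 ≈ 87.613*I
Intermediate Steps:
b(u) = 14 + u (b(u) = 3 - (-11 - u) = 3 + (11 + u) = 14 + u)
Y(x) = -207
y = 23/3193 (y = -207/(-28737) = -207*(-1/28737) = 23/3193 ≈ 0.0072033)
√(y + (r(b(-11), -75) - 7647)) = √(23/3193 + ((-32 + (14 - 11)) - 7647)) = √(23/3193 + ((-32 + 3) - 7647)) = √(23/3193 + (-29 - 7647)) = √(23/3193 - 7676) = √(-24509445/3193) = I*√78258657885/3193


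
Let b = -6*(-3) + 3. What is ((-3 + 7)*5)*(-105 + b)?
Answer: -1680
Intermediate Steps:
b = 21 (b = 18 + 3 = 21)
((-3 + 7)*5)*(-105 + b) = ((-3 + 7)*5)*(-105 + 21) = (4*5)*(-84) = 20*(-84) = -1680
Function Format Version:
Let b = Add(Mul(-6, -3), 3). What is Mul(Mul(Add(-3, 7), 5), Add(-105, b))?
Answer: -1680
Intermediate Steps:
b = 21 (b = Add(18, 3) = 21)
Mul(Mul(Add(-3, 7), 5), Add(-105, b)) = Mul(Mul(Add(-3, 7), 5), Add(-105, 21)) = Mul(Mul(4, 5), -84) = Mul(20, -84) = -1680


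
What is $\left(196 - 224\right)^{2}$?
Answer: $784$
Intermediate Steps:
$\left(196 - 224\right)^{2} = \left(-28\right)^{2} = 784$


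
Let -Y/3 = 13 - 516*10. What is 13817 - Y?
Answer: -1624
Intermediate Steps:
Y = 15441 (Y = -3*(13 - 516*10) = -3*(13 - 86*60) = -3*(13 - 5160) = -3*(-5147) = 15441)
13817 - Y = 13817 - 1*15441 = 13817 - 15441 = -1624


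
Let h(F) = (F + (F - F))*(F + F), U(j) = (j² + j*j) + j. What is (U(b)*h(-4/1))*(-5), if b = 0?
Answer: 0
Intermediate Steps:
U(j) = j + 2*j² (U(j) = (j² + j²) + j = 2*j² + j = j + 2*j²)
h(F) = 2*F² (h(F) = (F + 0)*(2*F) = F*(2*F) = 2*F²)
(U(b)*h(-4/1))*(-5) = ((0*(1 + 2*0))*(2*(-4/1)²))*(-5) = ((0*(1 + 0))*(2*(-4*1)²))*(-5) = ((0*1)*(2*(-4)²))*(-5) = (0*(2*16))*(-5) = (0*32)*(-5) = 0*(-5) = 0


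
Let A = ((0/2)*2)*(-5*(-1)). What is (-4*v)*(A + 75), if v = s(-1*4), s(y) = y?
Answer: 1200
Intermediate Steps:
v = -4 (v = -1*4 = -4)
A = 0 (A = ((0*(½))*2)*5 = (0*2)*5 = 0*5 = 0)
(-4*v)*(A + 75) = (-4*(-4))*(0 + 75) = 16*75 = 1200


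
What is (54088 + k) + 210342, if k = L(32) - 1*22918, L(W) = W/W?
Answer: 241513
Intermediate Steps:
L(W) = 1
k = -22917 (k = 1 - 1*22918 = 1 - 22918 = -22917)
(54088 + k) + 210342 = (54088 - 22917) + 210342 = 31171 + 210342 = 241513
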